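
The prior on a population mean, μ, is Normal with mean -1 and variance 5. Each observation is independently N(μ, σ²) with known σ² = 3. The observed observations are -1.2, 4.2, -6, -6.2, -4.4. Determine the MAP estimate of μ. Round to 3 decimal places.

μ̂_MAP = -2.536

n = 5; x̄ = ((-1.2) + 4.2 + (-6) + (-6.2) + (-4.4))/5 = -13.6/5 = -2.72.
For a Normal prior and Normal likelihood with known variance, the posterior is Normal; its mode equals its mean, the precision-weighted average.
Prior precision 1/σ₀² = 1/5 = 0.2; data precision n/σ² = 5/3.
μ̂ = (0.2·(-1) + (5/3)·(-2.72)) / (0.2 + 5/3) = (-71/15)/(28/15) = -71/28 ≈ -2.536.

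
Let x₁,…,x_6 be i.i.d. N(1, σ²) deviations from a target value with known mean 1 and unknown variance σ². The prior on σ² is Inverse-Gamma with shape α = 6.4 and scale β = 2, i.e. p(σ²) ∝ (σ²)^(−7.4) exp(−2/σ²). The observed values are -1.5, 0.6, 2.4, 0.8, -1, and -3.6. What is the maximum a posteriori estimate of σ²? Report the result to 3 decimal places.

σ̂²_MAP = 1.806

Sum of squared deviations about the known mean: SS = (-1.5−1)² + (0.6−1)² + (2.4−1)² + (0.8−1)² + (-1−1)² + (-3.6−1)² = 33.57.
The Normal likelihood contributes (σ²)^(−n/2) exp(−SS/(2σ²)), so the posterior is Inverse-Gamma(α + n/2, β + SS/2) = Inverse-Gamma(9.4, 18.785).
The mode of Inverse-Gamma(a, b) is b/(a+1) = 18.785/10.4 ≈ 1.806.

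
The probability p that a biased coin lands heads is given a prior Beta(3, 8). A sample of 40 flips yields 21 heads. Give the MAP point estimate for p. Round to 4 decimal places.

Prior: Beta(3, 8).
Data: 21 successes in 40 trials. The binomial likelihood contributes p^21(1−p)^19, so the posterior is Beta(3+21, 8+19) = Beta(24, 27).
For Beta(a, b) with a, b > 1 the mode is (a−1)/(a+b−2) = 23/49 ≈ 0.4694.

p̂_MAP = 0.4694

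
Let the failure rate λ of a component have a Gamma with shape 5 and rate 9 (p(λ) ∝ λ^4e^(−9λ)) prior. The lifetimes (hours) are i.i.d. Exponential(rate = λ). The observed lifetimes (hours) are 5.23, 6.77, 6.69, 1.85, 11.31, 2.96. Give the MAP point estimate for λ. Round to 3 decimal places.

λ̂_MAP = 0.228

The Exponential(rate=λ) likelihood is ∝ λ^n e^(−λΣtᵢ). Here n = 6 and Σtᵢ = 5.23 + 6.77 + 6.69 + 1.85 + 11.31 + 2.96 = 34.81.
Posterior ∝ λ^4e^(−9λ) · λ^6e^(−34.81λ) = λ^10e^(−43.81λ), i.e. Gamma(11, 43.81).
Mode = (a−1)/b = 10/43.81 ≈ 0.228.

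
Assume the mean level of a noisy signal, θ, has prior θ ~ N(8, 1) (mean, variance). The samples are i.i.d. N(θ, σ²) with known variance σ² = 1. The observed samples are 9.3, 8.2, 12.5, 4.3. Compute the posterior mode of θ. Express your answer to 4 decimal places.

θ̂_MAP = 8.4600

n = 4; x̄ = (9.3 + 8.2 + 12.5 + 4.3)/4 = 34.3/4 = 8.575.
For a Normal prior and Normal likelihood with known variance, the posterior is Normal; its mode equals its mean, the precision-weighted average.
Prior precision 1/σ₀² = 1/1 = 1; data precision n/σ² = 4/1 = 4.
θ̂ = (1·8 + 4·8.575) / (1 + 4) = 42.3/5 = 8.4600.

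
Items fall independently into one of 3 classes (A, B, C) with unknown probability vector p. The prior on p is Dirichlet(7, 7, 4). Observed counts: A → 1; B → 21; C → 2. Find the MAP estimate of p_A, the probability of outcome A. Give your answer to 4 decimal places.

The posterior is Dirichlet(αᵢ + nᵢ) = Dirichlet(8, 28, 6).
For a Dirichlet(a₁,…,a_K) with all aᵢ > 1, the mode has j-th component (aⱼ − 1)/(Σaᵢ − K).
Here Σaᵢ = 42 and K = 3, so p_A = (8 − 1)/(42 − 3) = 7/39 ≈ 0.1795.

MAP estimate of p_A = 0.1795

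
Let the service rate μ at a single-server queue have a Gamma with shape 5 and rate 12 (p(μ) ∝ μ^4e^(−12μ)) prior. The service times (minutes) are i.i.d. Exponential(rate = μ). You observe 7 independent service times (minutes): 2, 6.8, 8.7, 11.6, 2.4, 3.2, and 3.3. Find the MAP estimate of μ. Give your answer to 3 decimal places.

The Exponential(rate=μ) likelihood is ∝ μ^n e^(−μΣtᵢ). Here n = 7 and Σtᵢ = 2 + 6.8 + 8.7 + 11.6 + 2.4 + 3.2 + 3.3 = 38.
Posterior ∝ μ^4e^(−12μ) · μ^7e^(−38μ) = μ^11e^(−50μ), i.e. Gamma(12, 50).
Mode = (a−1)/b = 11/50 ≈ 0.220.

μ̂_MAP = 0.220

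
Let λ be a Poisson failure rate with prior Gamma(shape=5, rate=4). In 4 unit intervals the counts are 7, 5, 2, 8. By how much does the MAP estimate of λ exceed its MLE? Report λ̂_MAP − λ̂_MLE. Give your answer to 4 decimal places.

MAP − MLE = -2.2500

Σxᵢ = 22. Posterior is Gamma(27, 8); MAP = (27−1)/8 = 26/8 ≈ 3.25000.
MLE = x̄ = 22/4 ≈ 5.50000.
Difference = 26/8 − 22/4 = -9/4 ≈ -2.2500.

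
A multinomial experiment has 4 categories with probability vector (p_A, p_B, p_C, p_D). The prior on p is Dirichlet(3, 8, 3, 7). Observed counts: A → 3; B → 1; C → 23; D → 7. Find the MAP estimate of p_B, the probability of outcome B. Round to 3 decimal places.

MAP estimate of p_B = 0.157

The posterior is Dirichlet(αᵢ + nᵢ) = Dirichlet(6, 9, 26, 14).
For a Dirichlet(a₁,…,a_K) with all aᵢ > 1, the mode has j-th component (aⱼ − 1)/(Σaᵢ − K).
Here Σaᵢ = 55 and K = 4, so p_B = (9 − 1)/(55 − 4) = 8/51 ≈ 0.157.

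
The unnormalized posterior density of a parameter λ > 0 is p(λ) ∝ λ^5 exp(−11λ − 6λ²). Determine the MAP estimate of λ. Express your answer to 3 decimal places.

λ̂_MAP = 0.333

ℓ'(λ) = 5/λ − 11 − 12λ. Setting this to zero and multiplying by λ: 12λ² + 11λ − 5 = 0.
λ = (−11 + √(11² + 4·12·5)) / (2·12) = (−11 + √361) / 24 = (−11 + 19)/24 = 1/3.
ℓ''(λ) = −5/λ² − 12 < 0, confirming a maximum.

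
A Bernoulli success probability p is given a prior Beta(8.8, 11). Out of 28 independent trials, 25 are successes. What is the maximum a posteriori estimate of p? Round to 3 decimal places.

Prior: Beta(8.8, 11).
Data: 25 successes in 28 trials. The binomial likelihood contributes p^25(1−p)^3, so the posterior is Beta(8.8+25, 11+3) = Beta(33.8, 14).
For Beta(a, b) with a, b > 1 the mode is (a−1)/(a+b−2) = 32.8/45.8 ≈ 0.716.

p̂_MAP = 0.716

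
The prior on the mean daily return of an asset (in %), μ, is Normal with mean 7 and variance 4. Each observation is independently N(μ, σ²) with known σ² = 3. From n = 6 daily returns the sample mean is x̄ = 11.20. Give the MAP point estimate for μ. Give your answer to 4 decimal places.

μ̂_MAP = 10.7333

n = 6, x̄ = 11.20.
For a Normal prior and Normal likelihood with known variance, the posterior is Normal; its mode equals its mean, the precision-weighted average.
Prior precision 1/σ₀² = 1/4 = 0.25; data precision n/σ² = 6/3 = 2.
μ̂ = (0.25·7 + 2·11.2) / (0.25 + 2) = 24.15/2.25 = 161/15 ≈ 10.7333.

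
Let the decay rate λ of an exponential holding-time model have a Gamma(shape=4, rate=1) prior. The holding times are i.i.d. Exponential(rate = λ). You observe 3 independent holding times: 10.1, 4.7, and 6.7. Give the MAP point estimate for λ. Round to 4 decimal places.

The Exponential(rate=λ) likelihood is ∝ λ^n e^(−λΣtᵢ). Here n = 3 and Σtᵢ = 10.1 + 4.7 + 6.7 = 21.5.
Posterior ∝ λ^3e^(−1λ) · λ^3e^(−21.5λ) = λ^6e^(−22.5λ), i.e. Gamma(7, 22.5).
Mode = (a−1)/b = 6/22.5 ≈ 0.2667.

λ̂_MAP = 0.2667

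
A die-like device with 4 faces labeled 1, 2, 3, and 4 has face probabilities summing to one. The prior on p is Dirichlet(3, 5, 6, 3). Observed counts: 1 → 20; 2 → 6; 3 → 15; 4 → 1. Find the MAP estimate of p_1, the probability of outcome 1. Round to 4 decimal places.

MAP estimate: 0.4000

The posterior is Dirichlet(αᵢ + nᵢ) = Dirichlet(23, 11, 21, 4).
For a Dirichlet(a₁,…,a_K) with all aᵢ > 1, the mode has j-th component (aⱼ − 1)/(Σaᵢ − K).
Here Σaᵢ = 59 and K = 4, so p_1 = (23 − 1)/(59 − 4) = 22/55 ≈ 0.4000.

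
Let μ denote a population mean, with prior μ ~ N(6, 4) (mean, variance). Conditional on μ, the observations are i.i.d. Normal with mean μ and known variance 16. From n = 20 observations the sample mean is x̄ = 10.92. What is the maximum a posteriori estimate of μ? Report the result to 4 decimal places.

n = 20, x̄ = 10.92.
For a Normal prior and Normal likelihood with known variance, the posterior is Normal; its mode equals its mean, the precision-weighted average.
Prior precision 1/σ₀² = 1/4 = 0.25; data precision n/σ² = 20/16 = 1.25.
μ̂ = (0.25·6 + 1.25·10.92) / (0.25 + 1.25) = 15.15/1.5 = 10.1000.

μ̂_MAP = 10.1000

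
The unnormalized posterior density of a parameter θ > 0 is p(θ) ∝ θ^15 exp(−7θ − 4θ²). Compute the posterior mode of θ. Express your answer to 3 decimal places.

θ̂_MAP = 1.000

ℓ'(θ) = 15/θ − 7 − 8θ. Setting this to zero and multiplying by θ: 8θ² + 7θ − 15 = 0.
θ = (−7 + √(7² + 4·8·15)) / (2·8) = (−7 + √529) / 16 = (−7 + 23)/16 = 1.
ℓ''(θ) = −15/θ² − 8 < 0, confirming a maximum.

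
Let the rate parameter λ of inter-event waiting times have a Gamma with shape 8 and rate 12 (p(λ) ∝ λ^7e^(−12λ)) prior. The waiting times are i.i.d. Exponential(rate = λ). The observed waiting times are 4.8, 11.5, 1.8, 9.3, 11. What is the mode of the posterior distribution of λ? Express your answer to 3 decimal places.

The Exponential(rate=λ) likelihood is ∝ λ^n e^(−λΣtᵢ). Here n = 5 and Σtᵢ = 4.8 + 11.5 + 1.8 + 9.3 + 11 = 38.4.
Posterior ∝ λ^7e^(−12λ) · λ^5e^(−38.4λ) = λ^12e^(−50.4λ), i.e. Gamma(13, 50.4).
Mode = (a−1)/b = 12/50.4 ≈ 0.238.

λ̂_MAP = 0.238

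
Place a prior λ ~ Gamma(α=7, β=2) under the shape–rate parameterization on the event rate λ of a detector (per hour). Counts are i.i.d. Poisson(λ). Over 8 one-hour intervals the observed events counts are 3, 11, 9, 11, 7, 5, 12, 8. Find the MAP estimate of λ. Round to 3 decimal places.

λ̂_MAP = 7.200

Σxᵢ = 3+11+9+11+7+5+12+8 = 66, with n = 8.
Posterior ∝ λ^6e^(−2λ) · λ^66e^(−8λ) = λ^72e^(−10λ), i.e. Gamma(shape=73, rate=10).
The mode of a Gamma(a, b) with a ≥ 1 (shape–rate) is (a−1)/b = 72/10 ≈ 7.200.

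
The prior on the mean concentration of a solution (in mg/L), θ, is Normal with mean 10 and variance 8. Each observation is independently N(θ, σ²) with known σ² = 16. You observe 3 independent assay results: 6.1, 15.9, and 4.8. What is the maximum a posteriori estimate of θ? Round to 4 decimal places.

θ̂_MAP = 9.3600

n = 3; x̄ = (6.1 + 15.9 + 4.8)/3 = 26.8/3 = 134/15 ≈ 8.9333.
For a Normal prior and Normal likelihood with known variance, the posterior is Normal; its mode equals its mean, the precision-weighted average.
Prior precision 1/σ₀² = 1/8 = 0.125; data precision n/σ² = 3/16 = 0.1875.
θ̂ = (0.125·10 + 0.1875·(134/15)) / (0.125 + 0.1875) = 2.925/0.3125 = 9.3600.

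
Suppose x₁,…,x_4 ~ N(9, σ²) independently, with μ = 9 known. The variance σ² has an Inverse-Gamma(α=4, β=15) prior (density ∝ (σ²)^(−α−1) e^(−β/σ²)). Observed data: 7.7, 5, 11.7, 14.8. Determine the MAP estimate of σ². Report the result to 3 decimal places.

σ̂²_MAP = 6.330

Sum of squared deviations about the known mean: SS = (7.7−9)² + (5−9)² + (11.7−9)² + (14.8−9)² = 58.62.
The Normal likelihood contributes (σ²)^(−n/2) exp(−SS/(2σ²)), so the posterior is Inverse-Gamma(α + n/2, β + SS/2) = Inverse-Gamma(6, 44.31).
The mode of Inverse-Gamma(a, b) is b/(a+1) = 44.31/7 ≈ 6.330.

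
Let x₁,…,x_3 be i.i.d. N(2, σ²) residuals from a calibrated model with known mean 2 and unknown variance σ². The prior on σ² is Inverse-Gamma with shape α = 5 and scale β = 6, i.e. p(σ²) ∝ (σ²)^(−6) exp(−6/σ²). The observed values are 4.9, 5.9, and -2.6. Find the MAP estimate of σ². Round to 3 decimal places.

σ̂²_MAP = 3.785

Sum of squared deviations about the known mean: SS = (4.9−2)² + (5.9−2)² + (-2.6−2)² = 44.78.
The Normal likelihood contributes (σ²)^(−n/2) exp(−SS/(2σ²)), so the posterior is Inverse-Gamma(α + n/2, β + SS/2) = Inverse-Gamma(6.5, 28.39).
The mode of Inverse-Gamma(a, b) is b/(a+1) = 28.39/7.5 ≈ 3.785.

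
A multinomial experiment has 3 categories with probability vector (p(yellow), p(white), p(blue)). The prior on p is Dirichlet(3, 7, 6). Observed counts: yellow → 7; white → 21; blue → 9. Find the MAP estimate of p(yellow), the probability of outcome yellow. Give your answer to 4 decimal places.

MAP estimate of p(yellow) = 0.1800

The posterior is Dirichlet(αᵢ + nᵢ) = Dirichlet(10, 28, 15).
For a Dirichlet(a₁,…,a_K) with all aᵢ > 1, the mode has j-th component (aⱼ − 1)/(Σaᵢ − K).
Here Σaᵢ = 53 and K = 3, so p(yellow) = (10 − 1)/(53 − 3) = 9/50 ≈ 0.1800.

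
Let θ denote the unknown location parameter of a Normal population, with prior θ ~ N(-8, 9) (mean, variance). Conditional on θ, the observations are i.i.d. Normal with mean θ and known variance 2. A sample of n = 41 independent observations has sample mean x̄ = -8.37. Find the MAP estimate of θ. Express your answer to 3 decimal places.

n = 41, x̄ = -8.37.
For a Normal prior and Normal likelihood with known variance, the posterior is Normal; its mode equals its mean, the precision-weighted average.
Prior precision 1/σ₀² = 1/9; data precision n/σ² = 41/2 = 20.5.
θ̂ = ((1/9)·(-8) + 20.5·(-8.37)) / (1/9 + 20.5) = (-310453/1800)/(371/18) = -310453/37100 ≈ -8.368.

θ̂_MAP = -8.368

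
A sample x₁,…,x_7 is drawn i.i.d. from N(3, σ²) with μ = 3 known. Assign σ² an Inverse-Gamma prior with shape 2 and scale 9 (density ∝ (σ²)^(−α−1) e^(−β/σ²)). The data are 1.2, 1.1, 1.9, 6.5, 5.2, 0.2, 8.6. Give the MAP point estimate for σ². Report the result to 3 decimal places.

σ̂²_MAP = 6.335

Sum of squared deviations about the known mean: SS = (1.2−3)² + (1.1−3)² + (1.9−3)² + (6.5−3)² + (5.2−3)² + (0.2−3)² + (8.6−3)² = 64.35.
The Normal likelihood contributes (σ²)^(−n/2) exp(−SS/(2σ²)), so the posterior is Inverse-Gamma(α + n/2, β + SS/2) = Inverse-Gamma(5.5, 41.175).
The mode of Inverse-Gamma(a, b) is b/(a+1) = 41.175/6.5 ≈ 6.335.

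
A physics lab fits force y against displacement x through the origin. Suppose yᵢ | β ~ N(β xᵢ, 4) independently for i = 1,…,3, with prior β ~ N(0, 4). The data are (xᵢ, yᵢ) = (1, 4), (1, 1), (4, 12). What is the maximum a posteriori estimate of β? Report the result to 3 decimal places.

log p(β | y) = −Σ(yᵢ − βxᵢ)²/(2·4) − β²/(2·4) + const.
Setting the derivative to zero: Σxᵢ(yᵢ − βxᵢ)/4 − β/4 = 0, so β = Σxᵢyᵢ / (Σxᵢ² + σ²/τ²).
Σxᵢyᵢ = 1·4 + 1·1 + 4·12 = 53; Σxᵢ² = 18; σ²/τ² = 1.
β̂_MAP = 53 / (18 + 1) = 53/19 ≈ 2.789.

β̂_MAP = 2.789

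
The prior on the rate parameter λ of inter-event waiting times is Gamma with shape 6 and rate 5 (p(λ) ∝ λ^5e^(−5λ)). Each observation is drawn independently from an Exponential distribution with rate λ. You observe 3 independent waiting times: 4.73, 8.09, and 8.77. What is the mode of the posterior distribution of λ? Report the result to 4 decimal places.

λ̂_MAP = 0.3009

The Exponential(rate=λ) likelihood is ∝ λ^n e^(−λΣtᵢ). Here n = 3 and Σtᵢ = 4.73 + 8.09 + 8.77 = 21.59.
Posterior ∝ λ^5e^(−5λ) · λ^3e^(−21.59λ) = λ^8e^(−26.59λ), i.e. Gamma(9, 26.59).
Mode = (a−1)/b = 8/26.59 ≈ 0.3009.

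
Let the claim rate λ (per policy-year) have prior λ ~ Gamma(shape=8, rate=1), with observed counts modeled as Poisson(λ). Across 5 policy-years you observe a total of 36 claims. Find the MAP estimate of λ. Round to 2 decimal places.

λ̂_MAP = 7.17

Σxᵢ = 36, n = 5.
Posterior ∝ λ^7e^(−1λ) · λ^36e^(−5λ) = λ^43e^(−6λ), i.e. Gamma(shape=44, rate=6).
The mode of a Gamma(a, b) with a ≥ 1 (shape–rate) is (a−1)/b = 43/6 ≈ 7.17.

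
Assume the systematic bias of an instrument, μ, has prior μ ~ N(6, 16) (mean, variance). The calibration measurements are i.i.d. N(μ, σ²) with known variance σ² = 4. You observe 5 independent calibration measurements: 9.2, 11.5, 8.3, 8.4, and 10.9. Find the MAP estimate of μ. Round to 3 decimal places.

n = 5; x̄ = (9.2 + 11.5 + 8.3 + 8.4 + 10.9)/5 = 48.3/5 = 9.66.
For a Normal prior and Normal likelihood with known variance, the posterior is Normal; its mode equals its mean, the precision-weighted average.
Prior precision 1/σ₀² = 1/16 = 0.0625; data precision n/σ² = 5/4 = 1.25.
μ̂ = (0.0625·6 + 1.25·9.66) / (0.0625 + 1.25) = 12.45/1.3125 = 332/35 ≈ 9.486.

μ̂_MAP = 9.486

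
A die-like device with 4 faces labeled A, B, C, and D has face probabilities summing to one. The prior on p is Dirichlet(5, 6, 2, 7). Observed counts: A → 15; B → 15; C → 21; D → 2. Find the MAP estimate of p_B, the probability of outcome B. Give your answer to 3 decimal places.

MAP estimate of p_B = 0.290

The posterior is Dirichlet(αᵢ + nᵢ) = Dirichlet(20, 21, 23, 9).
For a Dirichlet(a₁,…,a_K) with all aᵢ > 1, the mode has j-th component (aⱼ − 1)/(Σaᵢ − K).
Here Σaᵢ = 73 and K = 4, so p_B = (21 − 1)/(73 − 4) = 20/69 ≈ 0.290.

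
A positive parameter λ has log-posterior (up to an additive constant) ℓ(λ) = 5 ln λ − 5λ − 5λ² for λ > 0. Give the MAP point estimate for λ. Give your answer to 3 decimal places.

ℓ'(λ) = 5/λ − 5 − 10λ. Setting this to zero and multiplying by λ: 10λ² + 5λ − 5 = 0.
λ = (−5 + √(5² + 4·10·5)) / (2·10) = (−5 + √225) / 20 = (−5 + 15)/20 = 1/2.
ℓ''(λ) = −5/λ² − 10 < 0, confirming a maximum.

λ̂_MAP = 0.500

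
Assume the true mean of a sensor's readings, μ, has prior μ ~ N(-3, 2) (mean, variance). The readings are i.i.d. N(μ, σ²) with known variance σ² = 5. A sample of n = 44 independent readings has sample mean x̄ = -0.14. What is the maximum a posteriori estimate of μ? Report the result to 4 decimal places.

n = 44, x̄ = -0.14.
For a Normal prior and Normal likelihood with known variance, the posterior is Normal; its mode equals its mean, the precision-weighted average.
Prior precision 1/σ₀² = 1/2 = 0.5; data precision n/σ² = 44/5 = 8.8.
μ̂ = (0.5·(-3) + 8.8·(-0.14)) / (0.5 + 8.8) = (-2.732)/9.3 = -683/2325 ≈ -0.2938.

μ̂_MAP = -0.2938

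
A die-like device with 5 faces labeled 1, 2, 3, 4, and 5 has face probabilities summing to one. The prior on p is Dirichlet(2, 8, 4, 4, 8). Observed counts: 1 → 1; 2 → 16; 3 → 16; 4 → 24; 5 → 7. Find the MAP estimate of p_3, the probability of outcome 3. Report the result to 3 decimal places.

The posterior is Dirichlet(αᵢ + nᵢ) = Dirichlet(3, 24, 20, 28, 15).
For a Dirichlet(a₁,…,a_K) with all aᵢ > 1, the mode has j-th component (aⱼ − 1)/(Σaᵢ − K).
Here Σaᵢ = 90 and K = 5, so p_3 = (20 − 1)/(90 − 5) = 19/85 ≈ 0.224.

MAP estimate: 0.224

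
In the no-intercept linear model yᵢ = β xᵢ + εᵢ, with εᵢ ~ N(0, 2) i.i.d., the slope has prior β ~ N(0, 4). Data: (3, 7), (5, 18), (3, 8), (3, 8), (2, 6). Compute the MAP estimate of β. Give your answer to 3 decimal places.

log p(β | y) = −Σ(yᵢ − βxᵢ)²/(2·2) − β²/(2·4) + const.
Setting the derivative to zero: Σxᵢ(yᵢ − βxᵢ)/2 − β/4 = 0, so β = Σxᵢyᵢ / (Σxᵢ² + σ²/τ²).
Σxᵢyᵢ = 3·7 + 5·18 + 3·8 + 3·8 + 2·6 = 171; Σxᵢ² = 56; σ²/τ² = 0.5.
β̂_MAP = 171 / (56 + 0.5) = 171/56.5 ≈ 3.027.

β̂_MAP = 3.027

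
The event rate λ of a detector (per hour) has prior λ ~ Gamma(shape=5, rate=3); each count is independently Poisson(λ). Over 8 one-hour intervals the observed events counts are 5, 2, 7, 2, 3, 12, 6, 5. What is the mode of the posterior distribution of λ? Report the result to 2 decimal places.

λ̂_MAP = 4.18

Σxᵢ = 5+2+7+2+3+12+6+5 = 42, with n = 8.
Posterior ∝ λ^4e^(−3λ) · λ^42e^(−8λ) = λ^46e^(−11λ), i.e. Gamma(shape=47, rate=11).
The mode of a Gamma(a, b) with a ≥ 1 (shape–rate) is (a−1)/b = 46/11 ≈ 4.18.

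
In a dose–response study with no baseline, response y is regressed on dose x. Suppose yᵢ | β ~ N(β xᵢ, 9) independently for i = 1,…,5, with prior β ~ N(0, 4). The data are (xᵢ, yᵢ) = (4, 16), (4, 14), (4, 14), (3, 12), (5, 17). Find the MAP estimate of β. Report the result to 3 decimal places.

log p(β | y) = −Σ(yᵢ − βxᵢ)²/(2·9) − β²/(2·4) + const.
Setting the derivative to zero: Σxᵢ(yᵢ − βxᵢ)/9 − β/4 = 0, so β = Σxᵢyᵢ / (Σxᵢ² + σ²/τ²).
Σxᵢyᵢ = 4·16 + 4·14 + 4·14 + 3·12 + 5·17 = 297; Σxᵢ² = 82; σ²/τ² = 2.25.
β̂_MAP = 297 / (82 + 2.25) = 297/84.25 ≈ 3.525.

β̂_MAP = 3.525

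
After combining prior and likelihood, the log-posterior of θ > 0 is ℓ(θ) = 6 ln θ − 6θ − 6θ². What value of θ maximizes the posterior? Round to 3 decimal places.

ℓ'(θ) = 6/θ − 6 − 12θ. Setting this to zero and multiplying by θ: 12θ² + 6θ − 6 = 0.
θ = (−6 + √(6² + 4·12·6)) / (2·12) = (−6 + √324) / 24 = (−6 + 18)/24 = 1/2.
ℓ''(θ) = −6/θ² − 12 < 0, confirming a maximum.

θ̂_MAP = 0.500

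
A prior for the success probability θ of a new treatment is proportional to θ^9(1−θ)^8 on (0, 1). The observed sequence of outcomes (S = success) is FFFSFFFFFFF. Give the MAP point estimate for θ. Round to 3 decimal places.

θ̂_MAP = 0.357

The prior density ∝ θ^9(1−θ)^8 is the kernel of Beta(10, 9).
Data: 1 success in 11 trials (from the sequence). The binomial likelihood contributes θ(1−θ)^10, so the posterior is Beta(10+1, 9+10) = Beta(11, 19).
For Beta(a, b) with a, b > 1 the mode is (a−1)/(a+b−2) = 10/28 ≈ 0.357.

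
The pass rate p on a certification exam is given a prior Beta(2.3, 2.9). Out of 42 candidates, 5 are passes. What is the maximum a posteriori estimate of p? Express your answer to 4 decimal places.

Prior: Beta(2.3, 2.9).
Data: 5 successes in 42 trials. The binomial likelihood contributes p^5(1−p)^37, so the posterior is Beta(2.3+5, 2.9+37) = Beta(7.3, 39.9).
For Beta(a, b) with a, b > 1 the mode is (a−1)/(a+b−2) = 6.3/45.2 ≈ 0.1394.

p̂_MAP = 0.1394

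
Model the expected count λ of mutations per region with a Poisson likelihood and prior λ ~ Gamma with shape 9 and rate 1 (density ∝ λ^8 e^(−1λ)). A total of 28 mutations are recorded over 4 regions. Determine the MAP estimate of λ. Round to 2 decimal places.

λ̂_MAP = 7.20

Σxᵢ = 28, n = 4.
Posterior ∝ λ^8e^(−1λ) · λ^28e^(−4λ) = λ^36e^(−5λ), i.e. Gamma(shape=37, rate=5).
The mode of a Gamma(a, b) with a ≥ 1 (shape–rate) is (a−1)/b = 36/5 ≈ 7.20.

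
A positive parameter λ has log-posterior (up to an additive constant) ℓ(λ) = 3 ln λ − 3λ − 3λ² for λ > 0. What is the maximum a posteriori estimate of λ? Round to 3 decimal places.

ℓ'(λ) = 3/λ − 3 − 6λ. Setting this to zero and multiplying by λ: 6λ² + 3λ − 3 = 0.
λ = (−3 + √(3² + 4·6·3)) / (2·6) = (−3 + √81) / 12 = (−3 + 9)/12 = 1/2.
ℓ''(λ) = −3/λ² − 6 < 0, confirming a maximum.

λ̂_MAP = 0.500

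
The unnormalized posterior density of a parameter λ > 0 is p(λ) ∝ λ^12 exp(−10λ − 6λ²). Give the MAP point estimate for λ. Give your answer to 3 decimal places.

λ̂_MAP = 0.667

ℓ'(λ) = 12/λ − 10 − 12λ. Setting this to zero and multiplying by λ: 12λ² + 10λ − 12 = 0.
λ = (−10 + √(10² + 4·12·12)) / (2·12) = (−10 + √676) / 24 = (−10 + 26)/24 = 2/3.
ℓ''(λ) = −12/λ² − 12 < 0, confirming a maximum.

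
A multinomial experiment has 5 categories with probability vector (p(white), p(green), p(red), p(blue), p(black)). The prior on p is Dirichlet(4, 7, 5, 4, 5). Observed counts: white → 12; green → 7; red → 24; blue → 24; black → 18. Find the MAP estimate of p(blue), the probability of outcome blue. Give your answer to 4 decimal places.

MAP estimate of p(blue) = 0.2571

The posterior is Dirichlet(αᵢ + nᵢ) = Dirichlet(16, 14, 29, 28, 23).
For a Dirichlet(a₁,…,a_K) with all aᵢ > 1, the mode has j-th component (aⱼ − 1)/(Σaᵢ − K).
Here Σaᵢ = 110 and K = 5, so p(blue) = (28 − 1)/(110 − 5) = 27/105 ≈ 0.2571.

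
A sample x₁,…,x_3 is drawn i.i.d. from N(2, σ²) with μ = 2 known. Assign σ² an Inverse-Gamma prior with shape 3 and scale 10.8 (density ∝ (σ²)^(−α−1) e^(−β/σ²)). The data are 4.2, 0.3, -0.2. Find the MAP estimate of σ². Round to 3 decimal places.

σ̂²_MAP = 3.106

Sum of squared deviations about the known mean: SS = (4.2−2)² + (0.3−2)² + (-0.2−2)² = 12.57.
The Normal likelihood contributes (σ²)^(−n/2) exp(−SS/(2σ²)), so the posterior is Inverse-Gamma(α + n/2, β + SS/2) = Inverse-Gamma(4.5, 17.085).
The mode of Inverse-Gamma(a, b) is b/(a+1) = 17.085/5.5 ≈ 3.106.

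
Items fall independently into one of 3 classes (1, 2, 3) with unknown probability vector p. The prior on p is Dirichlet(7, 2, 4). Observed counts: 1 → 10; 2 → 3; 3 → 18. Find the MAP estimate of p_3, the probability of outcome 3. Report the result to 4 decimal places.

The posterior is Dirichlet(αᵢ + nᵢ) = Dirichlet(17, 5, 22).
For a Dirichlet(a₁,…,a_K) with all aᵢ > 1, the mode has j-th component (aⱼ − 1)/(Σaᵢ − K).
Here Σaᵢ = 44 and K = 3, so p_3 = (22 − 1)/(44 − 3) = 21/41 ≈ 0.5122.

MAP estimate: 0.5122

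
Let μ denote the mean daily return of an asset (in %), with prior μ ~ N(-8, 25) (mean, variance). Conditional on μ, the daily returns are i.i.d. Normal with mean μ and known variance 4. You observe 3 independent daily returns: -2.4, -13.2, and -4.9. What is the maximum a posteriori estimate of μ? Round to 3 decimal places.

n = 3; x̄ = ((-2.4) + (-13.2) + (-4.9))/3 = -20.5/3 = -41/6 ≈ -6.8333.
For a Normal prior and Normal likelihood with known variance, the posterior is Normal; its mode equals its mean, the precision-weighted average.
Prior precision 1/σ₀² = 1/25 = 0.04; data precision n/σ² = 3/4 = 0.75.
μ̂ = (0.04·(-8) + 0.75·(-41/6)) / (0.04 + 0.75) = (-5.445)/0.79 = -1089/158 ≈ -6.892.

μ̂_MAP = -6.892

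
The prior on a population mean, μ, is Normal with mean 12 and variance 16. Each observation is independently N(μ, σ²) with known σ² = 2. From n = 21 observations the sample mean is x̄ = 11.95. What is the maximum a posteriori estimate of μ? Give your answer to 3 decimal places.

μ̂_MAP = 11.950

n = 21, x̄ = 11.95.
For a Normal prior and Normal likelihood with known variance, the posterior is Normal; its mode equals its mean, the precision-weighted average.
Prior precision 1/σ₀² = 1/16 = 0.0625; data precision n/σ² = 21/2 = 10.5.
μ̂ = (0.0625·12 + 10.5·11.95) / (0.0625 + 10.5) = 126.225/10.5625 = 10098/845 ≈ 11.950.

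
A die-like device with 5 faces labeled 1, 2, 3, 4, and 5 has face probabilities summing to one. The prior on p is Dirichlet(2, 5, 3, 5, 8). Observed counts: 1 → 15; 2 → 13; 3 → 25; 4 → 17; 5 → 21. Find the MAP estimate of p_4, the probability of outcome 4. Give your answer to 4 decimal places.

The posterior is Dirichlet(αᵢ + nᵢ) = Dirichlet(17, 18, 28, 22, 29).
For a Dirichlet(a₁,…,a_K) with all aᵢ > 1, the mode has j-th component (aⱼ − 1)/(Σaᵢ − K).
Here Σaᵢ = 114 and K = 5, so p_4 = (22 − 1)/(114 − 5) = 21/109 ≈ 0.1927.

MAP estimate: 0.1927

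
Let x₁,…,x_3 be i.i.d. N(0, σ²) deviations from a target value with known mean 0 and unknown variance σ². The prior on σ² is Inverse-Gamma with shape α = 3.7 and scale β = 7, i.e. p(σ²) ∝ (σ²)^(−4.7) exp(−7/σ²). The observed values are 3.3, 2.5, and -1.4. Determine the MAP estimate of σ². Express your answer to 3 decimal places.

σ̂²_MAP = 2.669

Sum of squared deviations about the known mean: SS = (3.3−0)² + (2.5−0)² + (-1.4−0)² = 19.1.
The Normal likelihood contributes (σ²)^(−n/2) exp(−SS/(2σ²)), so the posterior is Inverse-Gamma(α + n/2, β + SS/2) = Inverse-Gamma(5.2, 16.55).
The mode of Inverse-Gamma(a, b) is b/(a+1) = 16.55/6.2 ≈ 2.669.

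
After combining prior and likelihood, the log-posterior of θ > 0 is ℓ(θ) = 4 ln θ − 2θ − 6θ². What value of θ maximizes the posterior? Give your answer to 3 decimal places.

ℓ'(θ) = 4/θ − 2 − 12θ. Setting this to zero and multiplying by θ: 12θ² + 2θ − 4 = 0.
θ = (−2 + √(2² + 4·12·4)) / (2·12) = (−2 + √196) / 24 = (−2 + 14)/24 = 1/2.
ℓ''(θ) = −4/θ² − 12 < 0, confirming a maximum.

θ̂_MAP = 0.500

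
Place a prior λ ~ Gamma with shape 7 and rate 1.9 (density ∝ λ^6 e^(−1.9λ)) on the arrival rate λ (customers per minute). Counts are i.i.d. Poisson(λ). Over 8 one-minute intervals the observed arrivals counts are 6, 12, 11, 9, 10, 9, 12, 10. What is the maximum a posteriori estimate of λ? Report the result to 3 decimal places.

λ̂_MAP = 8.586

Σxᵢ = 6+12+11+9+10+9+12+10 = 79, with n = 8.
Posterior ∝ λ^6e^(−1.9λ) · λ^79e^(−8λ) = λ^85e^(−9.9λ), i.e. Gamma(shape=86, rate=9.9).
The mode of a Gamma(a, b) with a ≥ 1 (shape–rate) is (a−1)/b = 85/9.9 ≈ 8.586.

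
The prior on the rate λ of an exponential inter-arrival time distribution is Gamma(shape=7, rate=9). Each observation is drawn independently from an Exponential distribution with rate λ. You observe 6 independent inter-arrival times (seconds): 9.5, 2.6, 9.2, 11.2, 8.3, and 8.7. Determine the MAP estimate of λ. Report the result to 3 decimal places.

The Exponential(rate=λ) likelihood is ∝ λ^n e^(−λΣtᵢ). Here n = 6 and Σtᵢ = 9.5 + 2.6 + 9.2 + 11.2 + 8.3 + 8.7 = 49.5.
Posterior ∝ λ^6e^(−9λ) · λ^6e^(−49.5λ) = λ^12e^(−58.5λ), i.e. Gamma(13, 58.5).
Mode = (a−1)/b = 12/58.5 ≈ 0.205.

λ̂_MAP = 0.205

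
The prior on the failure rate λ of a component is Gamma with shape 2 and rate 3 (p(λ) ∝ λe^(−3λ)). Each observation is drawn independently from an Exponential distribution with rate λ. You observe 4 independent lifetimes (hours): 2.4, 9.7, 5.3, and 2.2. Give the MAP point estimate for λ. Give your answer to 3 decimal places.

λ̂_MAP = 0.221

The Exponential(rate=λ) likelihood is ∝ λ^n e^(−λΣtᵢ). Here n = 4 and Σtᵢ = 2.4 + 9.7 + 5.3 + 2.2 = 19.6.
Posterior ∝ λe^(−3λ) · λ^4e^(−19.6λ) = λ^5e^(−22.6λ), i.e. Gamma(6, 22.6).
Mode = (a−1)/b = 5/22.6 ≈ 0.221.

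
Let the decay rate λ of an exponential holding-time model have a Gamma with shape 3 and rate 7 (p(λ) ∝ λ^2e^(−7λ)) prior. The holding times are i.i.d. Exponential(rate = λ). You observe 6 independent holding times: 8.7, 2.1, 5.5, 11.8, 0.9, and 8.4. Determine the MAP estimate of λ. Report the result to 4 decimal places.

λ̂_MAP = 0.1802

The Exponential(rate=λ) likelihood is ∝ λ^n e^(−λΣtᵢ). Here n = 6 and Σtᵢ = 8.7 + 2.1 + 5.5 + 11.8 + 0.9 + 8.4 = 37.4.
Posterior ∝ λ^2e^(−7λ) · λ^6e^(−37.4λ) = λ^8e^(−44.4λ), i.e. Gamma(9, 44.4).
Mode = (a−1)/b = 8/44.4 ≈ 0.1802.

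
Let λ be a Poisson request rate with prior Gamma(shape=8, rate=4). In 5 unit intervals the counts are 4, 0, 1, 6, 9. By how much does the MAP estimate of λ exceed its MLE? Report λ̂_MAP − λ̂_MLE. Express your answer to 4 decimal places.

Σxᵢ = 20. Posterior is Gamma(28, 9); MAP = (28−1)/9 = 27/9 ≈ 3.00000.
MLE = x̄ = 20/5 ≈ 4.00000.
Difference = 27/9 − 20/5 = -1 ≈ -1.0000.

MAP − MLE = -1.0000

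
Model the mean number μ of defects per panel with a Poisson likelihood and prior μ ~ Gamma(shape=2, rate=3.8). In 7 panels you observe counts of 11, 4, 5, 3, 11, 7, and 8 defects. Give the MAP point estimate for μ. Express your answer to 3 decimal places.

μ̂_MAP = 4.630

Σxᵢ = 11+4+5+3+11+7+8 = 49, with n = 7.
Posterior ∝ μe^(−3.8μ) · μ^49e^(−7μ) = μ^50e^(−10.8μ), i.e. Gamma(shape=51, rate=10.8).
The mode of a Gamma(a, b) with a ≥ 1 (shape–rate) is (a−1)/b = 50/10.8 ≈ 4.630.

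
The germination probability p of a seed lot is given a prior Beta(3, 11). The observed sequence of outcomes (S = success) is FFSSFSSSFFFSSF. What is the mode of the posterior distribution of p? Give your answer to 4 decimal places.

Prior: Beta(3, 11).
Data: 7 successes in 14 trials (from the sequence). The binomial likelihood contributes p^7(1−p)^7, so the posterior is Beta(3+7, 11+7) = Beta(10, 18).
For Beta(a, b) with a, b > 1 the mode is (a−1)/(a+b−2) = 9/26 ≈ 0.3462.

p̂_MAP = 0.3462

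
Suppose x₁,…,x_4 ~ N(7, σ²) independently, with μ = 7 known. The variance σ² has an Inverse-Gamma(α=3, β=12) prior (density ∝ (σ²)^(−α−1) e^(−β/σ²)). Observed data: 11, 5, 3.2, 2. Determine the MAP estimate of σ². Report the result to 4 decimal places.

Sum of squared deviations about the known mean: SS = (11−7)² + (5−7)² + (3.2−7)² + (2−7)² = 59.44.
The Normal likelihood contributes (σ²)^(−n/2) exp(−SS/(2σ²)), so the posterior is Inverse-Gamma(α + n/2, β + SS/2) = Inverse-Gamma(5, 41.72).
The mode of Inverse-Gamma(a, b) is b/(a+1) = 41.72/6 ≈ 6.9533.

σ̂²_MAP = 6.9533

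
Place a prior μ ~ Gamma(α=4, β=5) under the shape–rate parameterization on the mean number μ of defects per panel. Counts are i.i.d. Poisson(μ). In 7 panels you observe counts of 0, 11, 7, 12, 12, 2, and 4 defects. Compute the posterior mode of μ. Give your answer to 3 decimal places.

Σxᵢ = 0+11+7+12+12+2+4 = 48, with n = 7.
Posterior ∝ μ^3e^(−5μ) · μ^48e^(−7μ) = μ^51e^(−12μ), i.e. Gamma(shape=52, rate=12).
The mode of a Gamma(a, b) with a ≥ 1 (shape–rate) is (a−1)/b = 51/12 ≈ 4.250.

μ̂_MAP = 4.250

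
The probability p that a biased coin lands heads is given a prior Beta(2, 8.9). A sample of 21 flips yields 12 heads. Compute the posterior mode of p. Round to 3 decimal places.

p̂_MAP = 0.435

Prior: Beta(2, 8.9).
Data: 12 successes in 21 trials. The binomial likelihood contributes p^12(1−p)^9, so the posterior is Beta(2+12, 8.9+9) = Beta(14, 17.9).
For Beta(a, b) with a, b > 1 the mode is (a−1)/(a+b−2) = 13/29.9 ≈ 0.435.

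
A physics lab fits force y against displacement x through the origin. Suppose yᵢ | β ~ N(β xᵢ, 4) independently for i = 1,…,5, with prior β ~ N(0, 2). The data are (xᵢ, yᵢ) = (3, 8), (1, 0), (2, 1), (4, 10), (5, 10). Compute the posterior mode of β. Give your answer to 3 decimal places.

log p(β | y) = −Σ(yᵢ − βxᵢ)²/(2·4) − β²/(2·2) + const.
Setting the derivative to zero: Σxᵢ(yᵢ − βxᵢ)/4 − β/2 = 0, so β = Σxᵢyᵢ / (Σxᵢ² + σ²/τ²).
Σxᵢyᵢ = 3·8 + 1·0 + 2·1 + 4·10 + 5·10 = 116; Σxᵢ² = 55; σ²/τ² = 2.
β̂_MAP = 116 / (55 + 2) = 116/57 ≈ 2.035.

β̂_MAP = 2.035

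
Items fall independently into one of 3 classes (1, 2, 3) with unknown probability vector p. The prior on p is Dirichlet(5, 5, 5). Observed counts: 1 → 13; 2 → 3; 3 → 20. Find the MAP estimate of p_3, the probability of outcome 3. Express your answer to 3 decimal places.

The posterior is Dirichlet(αᵢ + nᵢ) = Dirichlet(18, 8, 25).
For a Dirichlet(a₁,…,a_K) with all aᵢ > 1, the mode has j-th component (aⱼ − 1)/(Σaᵢ − K).
Here Σaᵢ = 51 and K = 3, so p_3 = (25 − 1)/(51 − 3) = 24/48 ≈ 0.500.

MAP estimate: 0.500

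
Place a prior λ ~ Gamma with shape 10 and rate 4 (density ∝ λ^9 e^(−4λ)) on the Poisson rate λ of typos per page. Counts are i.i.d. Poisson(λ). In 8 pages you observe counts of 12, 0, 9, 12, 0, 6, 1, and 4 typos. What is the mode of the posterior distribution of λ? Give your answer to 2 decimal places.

λ̂_MAP = 4.42

Σxᵢ = 12+0+9+12+0+6+1+4 = 44, with n = 8.
Posterior ∝ λ^9e^(−4λ) · λ^44e^(−8λ) = λ^53e^(−12λ), i.e. Gamma(shape=54, rate=12).
The mode of a Gamma(a, b) with a ≥ 1 (shape–rate) is (a−1)/b = 53/12 ≈ 4.42.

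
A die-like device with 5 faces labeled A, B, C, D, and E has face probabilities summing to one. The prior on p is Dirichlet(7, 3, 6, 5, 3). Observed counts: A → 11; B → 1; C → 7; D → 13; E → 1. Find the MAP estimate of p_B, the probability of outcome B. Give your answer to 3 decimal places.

MAP estimate of p_B = 0.058

The posterior is Dirichlet(αᵢ + nᵢ) = Dirichlet(18, 4, 13, 18, 4).
For a Dirichlet(a₁,…,a_K) with all aᵢ > 1, the mode has j-th component (aⱼ − 1)/(Σaᵢ − K).
Here Σaᵢ = 57 and K = 5, so p_B = (4 − 1)/(57 − 5) = 3/52 ≈ 0.058.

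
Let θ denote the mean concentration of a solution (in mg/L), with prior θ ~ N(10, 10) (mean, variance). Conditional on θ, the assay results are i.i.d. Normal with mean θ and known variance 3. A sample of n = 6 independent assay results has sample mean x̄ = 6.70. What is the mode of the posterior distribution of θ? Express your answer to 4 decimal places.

θ̂_MAP = 6.8571

n = 6, x̄ = 6.70.
For a Normal prior and Normal likelihood with known variance, the posterior is Normal; its mode equals its mean, the precision-weighted average.
Prior precision 1/σ₀² = 1/10 = 0.1; data precision n/σ² = 6/3 = 2.
θ̂ = (0.1·10 + 2·6.7) / (0.1 + 2) = 14.4/2.1 = 48/7 ≈ 6.8571.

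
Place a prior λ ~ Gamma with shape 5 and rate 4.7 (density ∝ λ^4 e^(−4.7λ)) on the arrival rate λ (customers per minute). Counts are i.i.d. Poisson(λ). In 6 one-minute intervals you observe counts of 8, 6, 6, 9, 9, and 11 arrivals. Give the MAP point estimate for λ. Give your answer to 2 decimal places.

λ̂_MAP = 4.95

Σxᵢ = 8+6+6+9+9+11 = 49, with n = 6.
Posterior ∝ λ^4e^(−4.7λ) · λ^49e^(−6λ) = λ^53e^(−10.7λ), i.e. Gamma(shape=54, rate=10.7).
The mode of a Gamma(a, b) with a ≥ 1 (shape–rate) is (a−1)/b = 53/10.7 ≈ 4.95.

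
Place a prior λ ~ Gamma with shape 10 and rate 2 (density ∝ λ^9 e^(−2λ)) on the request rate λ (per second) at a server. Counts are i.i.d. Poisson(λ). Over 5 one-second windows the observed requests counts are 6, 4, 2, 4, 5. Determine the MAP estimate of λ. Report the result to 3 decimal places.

λ̂_MAP = 4.286

Σxᵢ = 6+4+2+4+5 = 21, with n = 5.
Posterior ∝ λ^9e^(−2λ) · λ^21e^(−5λ) = λ^30e^(−7λ), i.e. Gamma(shape=31, rate=7).
The mode of a Gamma(a, b) with a ≥ 1 (shape–rate) is (a−1)/b = 30/7 ≈ 4.286.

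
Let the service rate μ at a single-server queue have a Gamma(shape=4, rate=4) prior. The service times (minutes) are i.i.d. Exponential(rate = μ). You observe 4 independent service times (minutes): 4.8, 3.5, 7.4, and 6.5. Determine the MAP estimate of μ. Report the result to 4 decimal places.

The Exponential(rate=μ) likelihood is ∝ μ^n e^(−μΣtᵢ). Here n = 4 and Σtᵢ = 4.8 + 3.5 + 7.4 + 6.5 = 22.2.
Posterior ∝ μ^3e^(−4μ) · μ^4e^(−22.2μ) = μ^7e^(−26.2μ), i.e. Gamma(8, 26.2).
Mode = (a−1)/b = 7/26.2 ≈ 0.2672.

μ̂_MAP = 0.2672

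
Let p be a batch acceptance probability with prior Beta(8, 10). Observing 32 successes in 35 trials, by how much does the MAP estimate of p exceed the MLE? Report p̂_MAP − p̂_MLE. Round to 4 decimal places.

Posterior is Beta(40, 13); MAP = (40−1)/(53−2) = 39/51 ≈ 0.76471.
MLE ignores the prior: p̂_MLE = k/n = 32/35 ≈ 0.91429.
Difference = 39/51 − 32/35 = -89/595 ≈ -0.1496.

MAP − MLE = -0.1496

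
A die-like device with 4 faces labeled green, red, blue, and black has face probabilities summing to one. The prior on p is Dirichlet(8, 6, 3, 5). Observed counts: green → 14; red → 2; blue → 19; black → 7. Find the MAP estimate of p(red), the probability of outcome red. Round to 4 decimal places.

MAP estimate of p(red) = 0.1167

The posterior is Dirichlet(αᵢ + nᵢ) = Dirichlet(22, 8, 22, 12).
For a Dirichlet(a₁,…,a_K) with all aᵢ > 1, the mode has j-th component (aⱼ − 1)/(Σaᵢ − K).
Here Σaᵢ = 64 and K = 4, so p(red) = (8 − 1)/(64 − 4) = 7/60 ≈ 0.1167.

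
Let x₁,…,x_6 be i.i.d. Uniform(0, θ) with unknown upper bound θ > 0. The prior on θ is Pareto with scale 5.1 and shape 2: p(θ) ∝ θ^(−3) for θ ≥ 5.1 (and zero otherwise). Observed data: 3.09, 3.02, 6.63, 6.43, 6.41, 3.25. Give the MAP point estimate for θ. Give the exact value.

θ̂_MAP = 6.63

The Uniform(0, θ) likelihood is θ^(−n) for θ ≥ max(xᵢ), zero otherwise. Here max(xᵢ) = 6.63.
Posterior ∝ θ^(−3) · θ^(−6) = θ^(−9) on θ ≥ max(5.1, 6.63) = 6.63.
This density is strictly decreasing in θ, so the posterior mode lies at the lower boundary of the support.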